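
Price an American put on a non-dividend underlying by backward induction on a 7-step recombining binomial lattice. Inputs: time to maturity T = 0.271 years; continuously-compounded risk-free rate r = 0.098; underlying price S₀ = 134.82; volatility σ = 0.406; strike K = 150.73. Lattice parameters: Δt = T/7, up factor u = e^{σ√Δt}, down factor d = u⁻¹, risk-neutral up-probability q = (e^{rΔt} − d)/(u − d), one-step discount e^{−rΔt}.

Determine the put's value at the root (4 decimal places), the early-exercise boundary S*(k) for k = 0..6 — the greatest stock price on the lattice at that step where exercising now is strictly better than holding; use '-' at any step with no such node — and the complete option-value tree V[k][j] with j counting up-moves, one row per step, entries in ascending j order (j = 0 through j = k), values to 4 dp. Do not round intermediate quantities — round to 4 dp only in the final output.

price = 19.7803
boundary = - - 114.9126 106.0900 114.9126 124.4689 134.8200
tree:
19.7803
27.0963 12.7240
35.8174 18.7115 6.9231
44.6400 26.4950 11.1867 2.7761
52.7853 35.8174 17.5134 5.0399 0.5675
60.3052 44.6400 26.2611 9.0301 1.1480 0.0000
67.2477 52.7853 35.8174 15.9100 2.3224 0.0000 0.0000
73.6572 60.3052 44.6400 26.2611 4.6981 0.0000 0.0000 0.0000

params: Δt=0.03871 u=1.08316 d=0.92322 q=0.50381 e^(-rΔt)=0.99621
t_7 payoffs: 73.6572 60.3052 44.6400 26.2611 4.6981 0.0000 0.0000 0.0000
t_6: node(6,0) S=83.4823 payoff=67.2477 vs cont=66.6769 → 67.2477 [stop]  node(6,1) S=97.9447 payoff=52.7853 vs cont=52.2145 → 52.7853 [stop]  node(6,2) S=114.9126 payoff=35.8174 vs cont=35.2466 → 35.8174 [stop]  node(6,3) S=134.8200 payoff=15.9100 vs cont=15.3392 → 15.9100 [stop]  node(6,4) S=158.1761 payoff=0.0000 vs cont=2.3224 → 2.3224 [wait]  node(6,5) S=185.5785 payoff=0.0000 vs cont=0.0000 → 0.0000 [wait]  node(6,6) S=217.7280 payoff=0.0000 vs cont=0.0000 → 0.0000 [wait]  ⇒ S*(6)=134.8200
t_5: node(5,0) S=90.4248 payoff=60.3052 vs cont=59.7344 → 60.3052 [stop]  node(5,1) S=106.0900 payoff=44.6400 vs cont=44.0692 → 44.6400 [stop]  node(5,2) S=124.4689 payoff=26.2611 vs cont=25.6903 → 26.2611 [stop]  node(5,3) S=146.0319 payoff=4.6981 vs cont=9.0301 → 9.0301 [wait]  node(5,4) S=171.3304 payoff=0.0000 vs cont=1.1480 → 1.1480 [wait]  node(5,5) S=201.0115 payoff=0.0000 vs cont=0.0000 → 0.0000 [wait]  ⇒ S*(5)=124.4689
t_4: node(4,0) S=97.9447 payoff=52.7853 vs cont=52.2145 → 52.7853 [stop]  node(4,1) S=114.9126 payoff=35.8174 vs cont=35.2466 → 35.8174 [stop]  node(4,2) S=134.8200 payoff=15.9100 vs cont=17.5134 → 17.5134 [wait]  node(4,3) S=158.1761 payoff=0.0000 vs cont=5.0399 → 5.0399 [wait]  node(4,4) S=185.5785 payoff=0.0000 vs cont=0.5675 → 0.5675 [wait]  ⇒ S*(4)=114.9126
t_3: node(3,0) S=106.0900 payoff=44.6400 vs cont=44.0692 → 44.6400 [stop]  node(3,1) S=124.4689 payoff=26.2611 vs cont=26.4950 → 26.4950 [wait]  node(3,2) S=146.0319 payoff=4.6981 vs cont=11.1867 → 11.1867 [wait]  node(3,3) S=171.3304 payoff=0.0000 vs cont=2.7761 → 2.7761 [wait]  ⇒ S*(3)=106.0900
t_2: node(2,0) S=114.9126 payoff=35.8174 vs cont=35.3640 → 35.8174 [stop]  node(2,1) S=134.8200 payoff=15.9100 vs cont=18.7115 → 18.7115 [wait]  node(2,2) S=158.1761 payoff=0.0000 vs cont=6.9231 → 6.9231 [wait]  ⇒ S*(2)=114.9126
t_1: node(1,0) S=124.4689 payoff=26.2611 vs cont=27.0963 → 27.0963 [wait]  node(1,1) S=146.0319 payoff=4.6981 vs cont=12.7240 → 12.7240 [wait]  ⇒ S*(1)=-
t_0: node(0,0) S=134.8200 payoff=15.9100 vs cont=19.7803 → 19.7803 [wait]  ⇒ S*(0)=-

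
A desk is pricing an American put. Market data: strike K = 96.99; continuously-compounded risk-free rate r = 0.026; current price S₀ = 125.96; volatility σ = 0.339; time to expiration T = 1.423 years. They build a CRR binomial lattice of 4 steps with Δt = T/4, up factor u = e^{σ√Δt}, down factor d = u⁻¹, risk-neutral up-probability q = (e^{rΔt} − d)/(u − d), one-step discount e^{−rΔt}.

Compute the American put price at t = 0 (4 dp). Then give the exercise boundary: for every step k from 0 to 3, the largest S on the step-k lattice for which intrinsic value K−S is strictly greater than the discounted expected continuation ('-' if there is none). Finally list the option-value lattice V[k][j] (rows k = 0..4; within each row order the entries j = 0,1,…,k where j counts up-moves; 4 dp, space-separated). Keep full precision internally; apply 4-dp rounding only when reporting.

price = 6.6360
boundary = - - - 68.6744
tree:
6.6360
11.0425 1.8460
17.9632 3.5317 0.0000
28.3156 6.7566 0.0000 0.0000
40.8875 12.9265 0.0000 0.0000 0.0000

Δt=0.35575, u=1.22409, d=0.81693, q=0.47245, disc=e^(-rΔt)=0.99079
k=4 terminal: V=max(K-S,0) → 40.8875 12.9265 0.0000 0.0000 0.0000
k=3: j=0 S=68.6744 intr=28.3156 cont=27.4226 V=28.3156[EX]; j=1 S=102.9011 intr=0.0000 cont=6.7566 V=6.7566[hold]; j=2 S=154.1861 intr=0.0000 cont=0.0000 V=0.0000[hold]; j=3 S=231.0310 intr=0.0000 cont=0.0000 V=0.0000[hold]  S*(3)=68.6744
k=2: j=0 S=84.0635 intr=12.9265 cont=17.9632 V=17.9632[hold]; j=1 S=125.9600 intr=0.0000 cont=3.5317 V=3.5317[hold]; j=2 S=188.7373 intr=0.0000 cont=0.0000 V=0.0000[hold]  S*(2)=-
k=1: j=0 S=102.9011 intr=0.0000 cont=11.0425 V=11.0425[hold]; j=1 S=154.1861 intr=0.0000 cont=1.8460 V=1.8460[hold]  S*(1)=-
k=0: j=0 S=125.9600 intr=0.0000 cont=6.6360 V=6.6360[hold]  S*(0)=-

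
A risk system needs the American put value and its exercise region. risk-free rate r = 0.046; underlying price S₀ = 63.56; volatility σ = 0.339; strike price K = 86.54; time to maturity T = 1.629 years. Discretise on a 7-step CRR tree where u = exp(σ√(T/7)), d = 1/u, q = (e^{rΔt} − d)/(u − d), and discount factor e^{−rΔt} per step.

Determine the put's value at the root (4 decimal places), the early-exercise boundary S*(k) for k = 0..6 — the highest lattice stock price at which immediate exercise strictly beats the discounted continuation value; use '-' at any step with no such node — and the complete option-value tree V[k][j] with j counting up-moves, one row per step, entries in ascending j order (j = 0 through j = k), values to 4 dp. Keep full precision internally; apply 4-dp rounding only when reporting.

Δt=0.23271, u=1.17767, d=0.84914, q=0.49197, disc=e^(-rΔt)=0.98935
k=7 terminal: V=max(K-S,0) → 66.3086 58.4810 47.6250 32.5689 11.6875 0.0000 0.0000 0.0000
k=6: j=0 S=23.8259 intr=62.7141 cont=61.7926 V=62.7141[EX]; j=1 S=33.0441 intr=53.4959 cont=52.5744 V=53.4959[EX]; j=2 S=45.8289 intr=40.7111 cont=39.7897 V=40.7111[EX]; j=3 S=63.5600 intr=22.9800 cont=22.0585 V=22.9800[EX]; j=4 S=88.1513 intr=0.0000 cont=5.8744 V=5.8744[hold]; j=5 S=122.2570 intr=0.0000 cont=0.0000 V=0.0000[hold]; j=6 S=169.5581 intr=0.0000 cont=0.0000 V=0.0000[hold]  S*(6)=63.5600
k=5: j=0 S=28.0590 intr=58.4810 cont=57.5596 V=58.4810[EX]; j=1 S=38.9150 intr=47.6250 cont=46.7036 V=47.6250[EX]; j=2 S=53.9711 intr=32.5689 cont=31.6474 V=32.5689[EX]; j=3 S=74.8525 intr=11.6875 cont=14.4096 V=14.4096[hold]; j=4 S=103.8129 intr=0.0000 cont=2.9526 V=2.9526[hold]; j=5 S=143.9780 intr=0.0000 cont=0.0000 V=0.0000[hold]  S*(5)=53.9711
k=4: j=0 S=33.0441 intr=53.4959 cont=52.5744 V=53.4959[EX]; j=1 S=45.8289 intr=40.7111 cont=39.7897 V=40.7111[EX]; j=2 S=63.5600 intr=22.9800 cont=23.3834 V=23.3834[hold]; j=3 S=88.1513 intr=0.0000 cont=8.6797 V=8.6797[hold]; j=4 S=122.2570 intr=0.0000 cont=1.4841 V=1.4841[hold]  S*(4)=45.8289
k=3: j=0 S=38.9150 intr=47.6250 cont=46.7036 V=47.6250[EX]; j=1 S=53.9711 intr=32.5689 cont=31.8438 V=32.5689[EX]; j=2 S=74.8525 intr=11.6875 cont=15.9777 V=15.9777[hold]; j=3 S=103.8129 intr=0.0000 cont=5.0850 V=5.0850[hold]  S*(3)=53.9711
k=2: j=0 S=45.8289 intr=40.7111 cont=39.7897 V=40.7111[EX]; j=1 S=63.5600 intr=22.9800 cont=24.1467 V=24.1467[hold]; j=2 S=88.1513 intr=0.0000 cont=10.5058 V=10.5058[hold]  S*(2)=45.8289
k=1: j=0 S=53.9711 intr=32.5689 cont=32.2153 V=32.5689[EX]; j=1 S=74.8525 intr=11.6875 cont=17.2502 V=17.2502[hold]  S*(1)=53.9711
k=0: j=0 S=63.5600 intr=22.9800 cont=24.7661 V=24.7661[hold]  S*(0)=-

price = 24.7661
boundary = - 53.9711 45.8289 53.9711 45.8289 53.9711 63.5600
tree:
24.7661
32.5689 17.2502
40.7111 24.1467 10.5058
47.6250 32.5689 15.9777 5.0850
53.4959 40.7111 23.3834 8.6797 1.4841
58.4810 47.6250 32.5689 14.4096 2.9526 0.0000
62.7141 53.4959 40.7111 22.9800 5.8744 0.0000 0.0000
66.3086 58.4810 47.6250 32.5689 11.6875 0.0000 0.0000 0.0000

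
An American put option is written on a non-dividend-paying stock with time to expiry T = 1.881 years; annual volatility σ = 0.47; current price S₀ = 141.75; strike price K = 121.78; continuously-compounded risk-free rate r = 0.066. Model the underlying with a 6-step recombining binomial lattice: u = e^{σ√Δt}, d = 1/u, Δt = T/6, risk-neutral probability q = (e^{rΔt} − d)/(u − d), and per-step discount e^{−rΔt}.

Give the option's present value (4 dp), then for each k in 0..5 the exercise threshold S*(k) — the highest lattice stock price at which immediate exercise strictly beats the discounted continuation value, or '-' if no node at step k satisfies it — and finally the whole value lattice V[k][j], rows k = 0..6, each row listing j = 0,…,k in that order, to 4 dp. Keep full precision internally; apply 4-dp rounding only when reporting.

price = 18.7020
boundary = - - - 64.3663 49.4733 64.3663
tree:
18.7020
28.1537 9.0324
41.0204 15.1093 2.6834
57.4137 24.6280 5.2068 0.0000
72.3067 38.6882 10.1030 0.0000 0.0000
83.7538 57.4137 19.6033 0.0000 0.0000 0.0000
92.5523 72.3067 38.0373 0.0000 0.0000 0.0000 0.0000

Δt=0.31350  u=1.30103  d=0.76862  q=0.47386  discount=0.97952
step 6 (expiry): payoffs max(K−S,0) = 92.5523 72.3067 38.0373 0.0000 0.0000 0.0000 0.0000
step 5: (k=5,j=0): S=38.0262, (K−S)⁺=83.7538, hold=81.2600 ⇒ V=83.7538 exercise | (k=5,j=1): S=64.3663, (K−S)⁺=57.4137, hold=54.9198 ⇒ V=57.4137 exercise | (k=5,j=2): S=108.9519, (K−S)⁺=12.8281, hold=19.6033 ⇒ V=19.6033 continue | (k=5,j=3): S=184.4213, (K−S)⁺=0.0000, hold=0.0000 ⇒ V=0.0000 continue | (k=5,j=4): S=312.1672, (K−S)⁺=0.0000, hold=0.0000 ⇒ V=0.0000 continue | (k=5,j=5): S=528.4008, (K−S)⁺=0.0000, hold=0.0000 ⇒ V=0.0000 continue  boundary S*=64.3663
step 4: (k=4,j=0): S=49.4733, (K−S)⁺=72.3067, hold=69.8129 ⇒ V=72.3067 exercise | (k=4,j=1): S=83.7427, (K−S)⁺=38.0373, hold=38.6882 ⇒ V=38.6882 continue | (k=4,j=2): S=141.7500, (K−S)⁺=0.0000, hold=10.1030 ⇒ V=10.1030 continue | (k=4,j=3): S=239.9381, (K−S)⁺=0.0000, hold=0.0000 ⇒ V=0.0000 continue | (k=4,j=4): S=406.1397, (K−S)⁺=0.0000, hold=0.0000 ⇒ V=0.0000 continue  boundary S*=49.4733
step 3: (k=3,j=0): S=64.3663, (K−S)⁺=57.4137, hold=55.2219 ⇒ V=57.4137 exercise | (k=3,j=1): S=108.9519, (K−S)⁺=12.8281, hold=24.6280 ⇒ V=24.6280 continue | (k=3,j=2): S=184.4213, (K−S)⁺=0.0000, hold=5.2068 ⇒ V=5.2068 continue | (k=3,j=3): S=312.1672, (K−S)⁺=0.0000, hold=0.0000 ⇒ V=0.0000 continue  boundary S*=64.3663
step 2: (k=2,j=0): S=83.7427, (K−S)⁺=38.0373, hold=41.0204 ⇒ V=41.0204 continue | (k=2,j=1): S=141.7500, (K−S)⁺=0.0000, hold=15.1093 ⇒ V=15.1093 continue | (k=2,j=2): S=239.9381, (K−S)⁺=0.0000, hold=2.6834 ⇒ V=2.6834 continue  boundary S*=-
step 1: (k=1,j=0): S=108.9519, (K−S)⁺=12.8281, hold=28.1537 ⇒ V=28.1537 continue | (k=1,j=1): S=184.4213, (K−S)⁺=0.0000, hold=9.0324 ⇒ V=9.0324 continue  boundary S*=-
step 0: (k=0,j=0): S=141.7500, (K−S)⁺=0.0000, hold=18.7020 ⇒ V=18.7020 continue  boundary S*=-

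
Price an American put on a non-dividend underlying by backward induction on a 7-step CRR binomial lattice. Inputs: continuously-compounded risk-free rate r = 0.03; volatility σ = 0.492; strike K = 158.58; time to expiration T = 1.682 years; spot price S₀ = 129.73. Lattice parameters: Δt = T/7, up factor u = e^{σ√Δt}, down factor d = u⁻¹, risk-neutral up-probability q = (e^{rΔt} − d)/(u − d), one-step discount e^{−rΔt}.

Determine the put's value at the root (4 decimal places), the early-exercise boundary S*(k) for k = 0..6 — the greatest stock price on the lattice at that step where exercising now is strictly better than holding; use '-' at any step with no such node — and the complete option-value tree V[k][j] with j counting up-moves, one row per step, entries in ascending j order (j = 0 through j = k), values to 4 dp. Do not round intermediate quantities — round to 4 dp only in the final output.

Δt=0.24029  u=1.27274  d=0.78571  q=0.45485  discount=0.99282
step 7 (expiry): payoffs max(K−S,0) = 134.5995 119.7346 95.6555 56.6504 0.0000 0.0000 0.0000 0.0000
step 6: (k=6,j=0): S=30.5210, (K−S)⁺=128.0590, hold=126.9199 ⇒ V=128.0590 exercise | (k=6,j=1): S=49.4401, (K−S)⁺=109.1399, hold=108.0008 ⇒ V=109.1399 exercise | (k=6,j=2): S=80.0866, (K−S)⁺=78.4934, hold=77.3543 ⇒ V=78.4934 exercise | (k=6,j=3): S=129.7300, (K−S)⁺=28.8500, hold=30.6611 ⇒ V=30.6611 continue | (k=6,j=4): S=210.1458, (K−S)⁺=0.0000, hold=0.0000 ⇒ V=0.0000 continue | (k=6,j=5): S=340.4091, (K−S)⁺=0.0000, hold=0.0000 ⇒ V=0.0000 continue | (k=6,j=6): S=551.4188, (K−S)⁺=0.0000, hold=0.0000 ⇒ V=0.0000 continue  boundary S*=80.0866
step 5: (k=5,j=0): S=38.8454, (K−S)⁺=119.7346, hold=118.5956 ⇒ V=119.7346 exercise | (k=5,j=1): S=62.9245, (K−S)⁺=95.6555, hold=94.5165 ⇒ V=95.6555 exercise | (k=5,j=2): S=101.9296, (K−S)⁺=56.6504, hold=56.3292 ⇒ V=56.6504 exercise | (k=5,j=3): S=165.1128, (K−S)⁺=0.0000, hold=16.5948 ⇒ V=16.5948 continue | (k=5,j=4): S=267.4613, (K−S)⁺=0.0000, hold=0.0000 ⇒ V=0.0000 continue | (k=5,j=5): S=433.2528, (K−S)⁺=0.0000, hold=0.0000 ⇒ V=0.0000 continue  boundary S*=101.9296
step 4: (k=4,j=0): S=49.4401, (K−S)⁺=109.1399, hold=108.0008 ⇒ V=109.1399 exercise | (k=4,j=1): S=80.0866, (K−S)⁺=78.4934, hold=77.3543 ⇒ V=78.4934 exercise | (k=4,j=2): S=129.7300, (K−S)⁺=28.8500, hold=38.1550 ⇒ V=38.1550 continue | (k=4,j=3): S=210.1458, (K−S)⁺=0.0000, hold=8.9816 ⇒ V=8.9816 continue | (k=4,j=4): S=340.4091, (K−S)⁺=0.0000, hold=0.0000 ⇒ V=0.0000 continue  boundary S*=80.0866
step 3: (k=3,j=0): S=62.9245, (K−S)⁺=95.6555, hold=94.5165 ⇒ V=95.6555 exercise | (k=3,j=1): S=101.9296, (K−S)⁺=56.6504, hold=59.7134 ⇒ V=59.7134 continue | (k=3,j=2): S=165.1128, (K−S)⁺=0.0000, hold=24.7067 ⇒ V=24.7067 continue | (k=3,j=3): S=267.4613, (K−S)⁺=0.0000, hold=4.8612 ⇒ V=4.8612 continue  boundary S*=62.9245
step 2: (k=2,j=0): S=80.0866, (K−S)⁺=78.4934, hold=78.7375 ⇒ V=78.7375 continue | (k=2,j=1): S=129.7300, (K−S)⁺=28.8500, hold=43.4760 ⇒ V=43.4760 continue | (k=2,j=2): S=210.1458, (K−S)⁺=0.0000, hold=15.5673 ⇒ V=15.5673 continue  boundary S*=-
step 1: (k=1,j=0): S=101.9296, (K−S)⁺=56.6504, hold=62.2484 ⇒ V=62.2484 continue | (k=1,j=1): S=165.1128, (K−S)⁺=0.0000, hold=30.5606 ⇒ V=30.5606 continue  boundary S*=-
step 0: (k=0,j=0): S=129.7300, (K−S)⁺=28.8500, hold=47.4916 ⇒ V=47.4916 continue  boundary S*=-

price = 47.4916
boundary = - - - 62.9245 80.0866 101.9296 80.0866
tree:
47.4916
62.2484 30.5606
78.7375 43.4760 15.5673
95.6555 59.7134 24.7067 4.8612
109.1399 78.4934 38.1550 8.9816 0.0000
119.7346 95.6555 56.6504 16.5948 0.0000 0.0000
128.0590 109.1399 78.4934 30.6611 0.0000 0.0000 0.0000
134.5995 119.7346 95.6555 56.6504 0.0000 0.0000 0.0000 0.0000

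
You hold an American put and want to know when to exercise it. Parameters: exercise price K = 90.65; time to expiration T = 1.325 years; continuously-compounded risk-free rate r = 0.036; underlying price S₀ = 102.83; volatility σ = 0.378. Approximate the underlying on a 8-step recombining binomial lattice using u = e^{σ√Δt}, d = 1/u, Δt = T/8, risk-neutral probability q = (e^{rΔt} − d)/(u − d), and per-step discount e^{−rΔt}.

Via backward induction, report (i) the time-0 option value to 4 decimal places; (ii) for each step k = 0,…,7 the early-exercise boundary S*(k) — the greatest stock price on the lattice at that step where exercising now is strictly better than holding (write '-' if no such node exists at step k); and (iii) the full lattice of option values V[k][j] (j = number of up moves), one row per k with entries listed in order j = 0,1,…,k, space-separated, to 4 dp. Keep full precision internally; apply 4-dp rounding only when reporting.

Δt=0.16562, u=1.16630, d=0.85741, q=0.48098, disc=e^(-rΔt)=0.99406
k=8 terminal: V=max(K-S,0) → 60.6140 49.7934 35.0748 15.0537 0.0000 0.0000 0.0000 0.0000 0.0000
k=7: j=0 S=35.0310 intr=55.6190 cont=55.0801 V=55.6190[EX]; j=1 S=47.6510 intr=42.9990 cont=42.4601 V=42.9990[EX]; j=2 S=64.8173 intr=25.8327 cont=25.2938 V=25.8327[EX]; j=3 S=88.1678 intr=2.4822 cont=7.7668 V=7.7668[hold]; j=4 S=119.9305 intr=0.0000 cont=0.0000 V=0.0000[hold]; j=5 S=163.1356 intr=0.0000 cont=0.0000 V=0.0000[hold]; j=6 S=221.9055 intr=0.0000 cont=0.0000 V=0.0000[hold]; j=7 S=301.8473 intr=0.0000 cont=0.0000 V=0.0000[hold]  S*(7)=64.8173
k=6: j=0 S=40.8566 intr=49.7934 cont=49.2545 V=49.7934[EX]; j=1 S=55.5752 intr=35.0748 cont=34.5359 V=35.0748[EX]; j=2 S=75.5963 intr=15.0537 cont=17.0415 V=17.0415[hold]; j=3 S=102.8300 intr=0.0000 cont=4.0072 V=4.0072[hold]; j=4 S=139.8747 intr=0.0000 cont=0.0000 V=0.0000[hold]; j=5 S=190.2648 intr=0.0000 cont=0.0000 V=0.0000[hold]; j=6 S=258.8079 intr=0.0000 cont=0.0000 V=0.0000[hold]  S*(6)=55.5752
k=5: j=0 S=47.6510 intr=42.9990 cont=42.4601 V=42.9990[EX]; j=1 S=64.8173 intr=25.8327 cont=26.2442 V=26.2442[hold]; j=2 S=88.1678 intr=2.4822 cont=10.7082 V=10.7082[hold]; j=3 S=119.9305 intr=0.0000 cont=2.0674 V=2.0674[hold]; j=4 S=163.1356 intr=0.0000 cont=0.0000 V=0.0000[hold]; j=5 S=221.9055 intr=0.0000 cont=0.0000 V=0.0000[hold]  S*(5)=47.6510
k=4: j=0 S=55.5752 intr=35.0748 cont=34.7326 V=35.0748[EX]; j=1 S=75.5963 intr=15.0537 cont=18.6601 V=18.6601[hold]; j=2 S=102.8300 intr=0.0000 cont=6.5132 V=6.5132[hold]; j=3 S=139.8747 intr=0.0000 cont=1.0667 V=1.0667[hold]; j=4 S=190.2648 intr=0.0000 cont=0.0000 V=0.0000[hold]  S*(4)=55.5752
k=3: j=0 S=64.8173 intr=25.8327 cont=27.0181 V=27.0181[hold]; j=1 S=88.1678 intr=2.4822 cont=12.7415 V=12.7415[hold]; j=2 S=119.9305 intr=0.0000 cont=3.8704 V=3.8704[hold]; j=3 S=163.1356 intr=0.0000 cont=0.5503 V=0.5503[hold]  S*(3)=-
k=2: j=0 S=75.5963 intr=15.0537 cont=20.0316 V=20.0316[hold]; j=1 S=102.8300 intr=0.0000 cont=8.4243 V=8.4243[hold]; j=2 S=139.8747 intr=0.0000 cont=2.2600 V=2.2600[hold]  S*(2)=-
k=1: j=0 S=88.1678 intr=2.4822 cont=14.3629 V=14.3629[hold]; j=1 S=119.9305 intr=0.0000 cont=5.4270 V=5.4270[hold]  S*(1)=-
k=0: j=0 S=102.8300 intr=0.0000 cont=10.0051 V=10.0051[hold]  S*(0)=-

price = 10.0051
boundary = - - - - 55.5752 47.6510 55.5752 64.8173
tree:
10.0051
14.3629 5.4270
20.0316 8.4243 2.2600
27.0181 12.7415 3.8704 0.5503
35.0748 18.6601 6.5132 1.0667 0.0000
42.9990 26.2442 10.7082 2.0674 0.0000 0.0000
49.7934 35.0748 17.0415 4.0072 0.0000 0.0000 0.0000
55.6190 42.9990 25.8327 7.7668 0.0000 0.0000 0.0000 0.0000
60.6140 49.7934 35.0748 15.0537 0.0000 0.0000 0.0000 0.0000 0.0000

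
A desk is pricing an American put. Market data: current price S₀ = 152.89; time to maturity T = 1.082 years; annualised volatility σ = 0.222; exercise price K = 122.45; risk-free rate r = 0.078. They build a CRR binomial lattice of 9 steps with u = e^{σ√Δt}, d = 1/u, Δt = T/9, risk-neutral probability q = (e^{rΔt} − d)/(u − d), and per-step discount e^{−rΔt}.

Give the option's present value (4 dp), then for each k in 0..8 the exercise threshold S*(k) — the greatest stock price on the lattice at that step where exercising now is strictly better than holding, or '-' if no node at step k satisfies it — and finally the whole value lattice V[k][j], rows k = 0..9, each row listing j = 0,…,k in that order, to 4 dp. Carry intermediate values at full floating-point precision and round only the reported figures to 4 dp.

params: Δt=0.12022 u=1.08001 d=0.92591 q=0.54190 e^(-rΔt)=0.99067
t_9 payoffs: 45.9760 33.2484 18.4025 1.0858 0.0000 0.0000 0.0000 0.0000 0.0000 0.0000
t_8: node(8,0) S=82.5930 payoff=39.8570 vs cont=38.7141 → 39.8570 [stop]  node(8,1) S=96.3390 payoff=26.1110 vs cont=24.9681 → 26.1110 [stop]  node(8,2) S=112.3728 payoff=10.0772 vs cont=8.9343 → 10.0772 [stop]  node(8,3) S=131.0751 payoff=0.0000 vs cont=0.4928 → 0.4928 [wait]  node(8,4) S=152.8900 payoff=0.0000 vs cont=0.0000 → 0.0000 [wait]  node(8,5) S=178.3356 payoff=0.0000 vs cont=0.0000 → 0.0000 [wait]  node(8,6) S=208.0161 payoff=0.0000 vs cont=0.0000 → 0.0000 [wait]  node(8,7) S=242.6364 payoff=0.0000 vs cont=0.0000 → 0.0000 [wait]  node(8,8) S=283.0186 payoff=0.0000 vs cont=0.0000 → 0.0000 [wait]  ⇒ S*(8)=112.3728
t_7: node(7,0) S=89.2016 payoff=33.2484 vs cont=32.1055 → 33.2484 [stop]  node(7,1) S=104.0475 payoff=18.4025 vs cont=17.2596 → 18.4025 [stop]  node(7,2) S=121.3642 payoff=1.0858 vs cont=4.8378 → 4.8378 [wait]  node(7,3) S=141.5629 payoff=0.0000 vs cont=0.2236 → 0.2236 [wait]  node(7,4) S=165.1234 payoff=0.0000 vs cont=0.0000 → 0.0000 [wait]  node(7,5) S=192.6050 payoff=0.0000 vs cont=0.0000 → 0.0000 [wait]  node(7,6) S=224.6604 payoff=0.0000 vs cont=0.0000 → 0.0000 [wait]  node(7,7) S=262.0508 payoff=0.0000 vs cont=0.0000 → 0.0000 [wait]  ⇒ S*(7)=104.0475
t_6: node(6,0) S=96.3390 payoff=26.1110 vs cont=24.9681 → 26.1110 [stop]  node(6,1) S=112.3728 payoff=10.0772 vs cont=10.9486 → 10.9486 [wait]  node(6,2) S=131.0751 payoff=0.0000 vs cont=2.3155 → 2.3155 [wait]  node(6,3) S=152.8900 payoff=0.0000 vs cont=0.1015 → 0.1015 [wait]  node(6,4) S=178.3356 payoff=0.0000 vs cont=0.0000 → 0.0000 [wait]  node(6,5) S=208.0161 payoff=0.0000 vs cont=0.0000 → 0.0000 [wait]  node(6,6) S=242.6364 payoff=0.0000 vs cont=0.0000 → 0.0000 [wait]  ⇒ S*(6)=96.3390
t_5: node(5,0) S=104.0475 payoff=18.4025 vs cont=17.7274 → 18.4025 [stop]  node(5,1) S=121.3642 payoff=1.0858 vs cont=6.2118 → 6.2118 [wait]  node(5,2) S=141.5629 payoff=0.0000 vs cont=1.1053 → 1.1053 [wait]  node(5,3) S=165.1234 payoff=0.0000 vs cont=0.0461 → 0.0461 [wait]  node(5,4) S=192.6050 payoff=0.0000 vs cont=0.0000 → 0.0000 [wait]  node(5,5) S=224.6604 payoff=0.0000 vs cont=0.0000 → 0.0000 [wait]  ⇒ S*(5)=104.0475
t_4: node(4,0) S=112.3728 payoff=10.0772 vs cont=11.6862 → 11.6862 [wait]  node(4,1) S=131.0751 payoff=0.0000 vs cont=3.4124 → 3.4124 [wait]  node(4,2) S=152.8900 payoff=0.0000 vs cont=0.5263 → 0.5263 [wait]  node(4,3) S=178.3356 payoff=0.0000 vs cont=0.0209 → 0.0209 [wait]  node(4,4) S=208.0161 payoff=0.0000 vs cont=0.0000 → 0.0000 [wait]  ⇒ S*(4)=-
t_3: node(3,0) S=121.3642 payoff=1.0858 vs cont=7.1354 → 7.1354 [wait]  node(3,1) S=141.5629 payoff=0.0000 vs cont=1.8312 → 1.8312 [wait]  node(3,2) S=165.1234 payoff=0.0000 vs cont=0.2501 → 0.2501 [wait]  node(3,3) S=192.6050 payoff=0.0000 vs cont=0.0095 → 0.0095 [wait]  ⇒ S*(3)=-
t_2: node(2,0) S=131.0751 payoff=0.0000 vs cont=4.2212 → 4.2212 [wait]  node(2,1) S=152.8900 payoff=0.0000 vs cont=0.9653 → 0.9653 [wait]  node(2,2) S=178.3356 payoff=0.0000 vs cont=0.1186 → 0.1186 [wait]  ⇒ S*(2)=-
t_1: node(1,0) S=141.5629 payoff=0.0000 vs cont=2.4339 → 2.4339 [wait]  node(1,1) S=165.1234 payoff=0.0000 vs cont=0.5017 → 0.5017 [wait]  ⇒ S*(1)=-
t_0: node(0,0) S=152.8900 payoff=0.0000 vs cont=1.3739 → 1.3739 [wait]  ⇒ S*(0)=-

price = 1.3739
boundary = - - - - - 104.0475 96.3390 104.0475 112.3728
tree:
1.3739
2.4339 0.5017
4.2212 0.9653 0.1186
7.1354 1.8312 0.2501 0.0095
11.6862 3.4124 0.5263 0.0209 0.0000
18.4025 6.2118 1.1053 0.0461 0.0000 0.0000
26.1110 10.9486 2.3155 0.1015 0.0000 0.0000 0.0000
33.2484 18.4025 4.8378 0.2236 0.0000 0.0000 0.0000 0.0000
39.8570 26.1110 10.0772 0.4928 0.0000 0.0000 0.0000 0.0000 0.0000
45.9760 33.2484 18.4025 1.0858 0.0000 0.0000 0.0000 0.0000 0.0000 0.0000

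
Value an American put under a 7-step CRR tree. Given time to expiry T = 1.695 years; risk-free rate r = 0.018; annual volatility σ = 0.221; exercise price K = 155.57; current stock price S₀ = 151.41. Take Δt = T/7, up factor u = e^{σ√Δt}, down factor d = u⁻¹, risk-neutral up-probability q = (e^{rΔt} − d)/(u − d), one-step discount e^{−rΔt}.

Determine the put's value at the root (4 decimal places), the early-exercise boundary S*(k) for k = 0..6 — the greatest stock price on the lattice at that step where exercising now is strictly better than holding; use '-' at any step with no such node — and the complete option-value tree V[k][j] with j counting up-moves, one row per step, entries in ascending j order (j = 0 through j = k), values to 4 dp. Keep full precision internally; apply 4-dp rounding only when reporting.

Δt=0.24214, u=1.11488, d=0.89695, q=0.49288, disc=e^(-rΔt)=0.99565
k=7 terminal: V=max(K-S,0) → 84.8489 67.6662 46.3087 19.7621 0.0000 0.0000 0.0000 0.0000
k=6: j=0 S=78.8457 intr=76.7243 cont=76.0477 V=76.7243[EX]; j=1 S=98.0025 intr=57.5675 cont=56.8910 V=57.5675[EX]; j=2 S=121.8136 intr=33.7564 cont=33.0798 V=33.7564[EX]; j=3 S=151.4100 intr=4.1600 cont=9.9781 V=9.9781[hold]; j=4 S=188.1973 intr=0.0000 cont=0.0000 V=0.0000[hold]; j=5 S=233.9226 intr=0.0000 cont=0.0000 V=0.0000[hold]; j=6 S=290.7575 intr=0.0000 cont=0.0000 V=0.0000[hold]  S*(6)=121.8136
k=5: j=0 S=87.9038 intr=67.6662 cont=66.9896 V=67.6662[EX]; j=1 S=109.2613 intr=46.3087 cont=45.6321 V=46.3087[EX]; j=2 S=135.8079 intr=19.7621 cont=21.9406 V=21.9406[hold]; j=3 S=168.8045 intr=0.0000 cont=5.0381 V=5.0381[hold]; j=4 S=209.8180 intr=0.0000 cont=0.0000 V=0.0000[hold]; j=5 S=260.7964 intr=0.0000 cont=0.0000 V=0.0000[hold]  S*(5)=109.2613
k=4: j=0 S=98.0025 intr=57.5675 cont=56.8910 V=57.5675[EX]; j=1 S=121.8136 intr=33.7564 cont=34.1489 V=34.1489[hold]; j=2 S=151.4100 intr=4.1600 cont=13.5505 V=13.5505[hold]; j=3 S=188.1973 intr=0.0000 cont=2.5438 V=2.5438[hold]; j=4 S=233.9226 intr=0.0000 cont=0.0000 V=0.0000[hold]  S*(4)=98.0025
k=3: j=0 S=109.2613 intr=46.3087 cont=45.8247 V=46.3087[EX]; j=1 S=135.8079 intr=19.7621 cont=23.8919 V=23.8919[hold]; j=2 S=168.8045 intr=0.0000 cont=8.0901 V=8.0901[hold]; j=3 S=209.8180 intr=0.0000 cont=1.2844 V=1.2844[hold]  S*(3)=109.2613
k=2: j=0 S=121.8136 intr=33.7564 cont=35.1065 V=35.1065[hold]; j=1 S=151.4100 intr=4.1600 cont=16.0334 V=16.0334[hold]; j=2 S=188.1973 intr=0.0000 cont=4.7151 V=4.7151[hold]  S*(2)=-
k=1: j=0 S=135.8079 intr=19.7621 cont=25.5939 V=25.5939[hold]; j=1 S=168.8045 intr=0.0000 cont=10.4093 V=10.4093[hold]  S*(1)=-
k=0: j=0 S=151.4100 intr=4.1600 cont=18.0309 V=18.0309[hold]  S*(0)=-

price = 18.0309
boundary = - - - 109.2613 98.0025 109.2613 121.8136
tree:
18.0309
25.5939 10.4093
35.1065 16.0334 4.7151
46.3087 23.8919 8.0901 1.2844
57.5675 34.1489 13.5505 2.5438 0.0000
67.6662 46.3087 21.9406 5.0381 0.0000 0.0000
76.7243 57.5675 33.7564 9.9781 0.0000 0.0000 0.0000
84.8489 67.6662 46.3087 19.7621 0.0000 0.0000 0.0000 0.0000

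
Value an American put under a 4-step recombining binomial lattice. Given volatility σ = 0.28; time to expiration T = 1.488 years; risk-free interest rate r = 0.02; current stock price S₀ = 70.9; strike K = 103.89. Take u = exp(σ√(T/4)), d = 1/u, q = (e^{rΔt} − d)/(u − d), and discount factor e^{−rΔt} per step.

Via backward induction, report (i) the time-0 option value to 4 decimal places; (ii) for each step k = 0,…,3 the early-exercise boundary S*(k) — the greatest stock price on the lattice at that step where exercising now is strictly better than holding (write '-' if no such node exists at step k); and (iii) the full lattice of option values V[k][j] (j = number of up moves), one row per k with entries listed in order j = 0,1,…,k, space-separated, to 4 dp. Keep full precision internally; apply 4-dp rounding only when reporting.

params: Δt=0.37200 u=1.18623 d=0.84301 q=0.47917 e^(-rΔt)=0.99259
t_4 payoffs: 68.0823 53.5038 32.9900 4.1243 0.0000
t_3: node(3,0) S=42.4760 payoff=61.4140 vs cont=60.6439 → 61.4140 [stop]  node(3,1) S=59.7694 payoff=44.1206 vs cont=43.3506 → 44.1206 [stop]  node(3,2) S=84.1034 payoff=19.7866 vs cont=19.0165 → 19.7866 [stop]  node(3,3) S=118.3447 payoff=0.0000 vs cont=2.1321 → 2.1321 [wait]  ⇒ S*(3)=84.1034
t_2: node(2,0) S=50.3862 payoff=53.5038 vs cont=52.7338 → 53.5038 [stop]  node(2,1) S=70.9000 payoff=32.9900 vs cont=32.2199 → 32.9900 [stop]  node(2,2) S=99.7657 payoff=4.1243 vs cont=11.2432 → 11.2432 [wait]  ⇒ S*(2)=70.9000
t_1: node(1,0) S=59.7694 payoff=44.1206 vs cont=43.3506 → 44.1206 [stop]  node(1,1) S=84.1034 payoff=19.7866 vs cont=22.4023 → 22.4023 [wait]  ⇒ S*(1)=59.7694
t_0: node(0,0) S=70.9000 payoff=32.9900 vs cont=33.4640 → 33.4640 [wait]  ⇒ S*(0)=-

price = 33.4640
boundary = - 59.7694 70.9000 84.1034
tree:
33.4640
44.1206 22.4023
53.5038 32.9900 11.2432
61.4140 44.1206 19.7866 2.1321
68.0823 53.5038 32.9900 4.1243 0.0000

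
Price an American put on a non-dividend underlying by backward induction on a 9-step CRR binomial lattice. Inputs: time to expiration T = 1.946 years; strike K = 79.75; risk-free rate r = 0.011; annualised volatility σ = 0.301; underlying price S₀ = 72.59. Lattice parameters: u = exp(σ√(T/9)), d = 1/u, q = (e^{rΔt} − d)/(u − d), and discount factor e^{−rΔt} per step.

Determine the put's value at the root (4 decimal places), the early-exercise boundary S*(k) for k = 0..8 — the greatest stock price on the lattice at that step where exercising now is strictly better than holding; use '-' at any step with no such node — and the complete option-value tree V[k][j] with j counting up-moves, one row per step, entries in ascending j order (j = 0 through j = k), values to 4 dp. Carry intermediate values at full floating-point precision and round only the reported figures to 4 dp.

params: Δt=0.21622 u=1.15023 d=0.86939 q=0.47355 e^(-rΔt)=0.99762
t_9 payoffs: 59.1529 52.4993 43.6964 32.0498 16.6410 0.0000 0.0000 0.0000 0.0000 0.0000
t_8: node(8,0) S=23.6915 payoff=56.0585 vs cont=55.8691 → 56.0585 [stop]  node(8,1) S=31.3446 payoff=48.4054 vs cont=48.2159 → 48.4054 [stop]  node(8,2) S=41.4700 payoff=38.2800 vs cont=38.0905 → 38.2800 [stop]  node(8,3) S=54.8663 payoff=24.8837 vs cont=24.6943 → 24.8837 [stop]  node(8,4) S=72.5900 payoff=7.1600 vs cont=8.7399 → 8.7399 [wait]  node(8,5) S=96.0391 payoff=0.0000 vs cont=0.0000 → 0.0000 [wait]  node(8,6) S=127.0631 payoff=0.0000 vs cont=0.0000 → 0.0000 [wait]  node(8,7) S=168.1089 payoff=0.0000 vs cont=0.0000 → 0.0000 [wait]  node(8,8) S=222.4139 payoff=0.0000 vs cont=0.0000 → 0.0000 [wait]  ⇒ S*(8)=54.8663
t_7: node(7,0) S=27.2507 payoff=52.4993 vs cont=52.3099 → 52.4993 [stop]  node(7,1) S=36.0536 payoff=43.6964 vs cont=43.5069 → 43.6964 [stop]  node(7,2) S=47.7002 payoff=32.0498 vs cont=31.8604 → 32.0498 [stop]  node(7,3) S=63.1090 payoff=16.6410 vs cont=17.1980 → 17.1980 [wait]  node(7,4) S=83.4954 payoff=0.0000 vs cont=4.5903 → 4.5903 [wait]  node(7,5) S=110.4673 payoff=0.0000 vs cont=0.0000 → 0.0000 [wait]  node(7,6) S=146.1521 payoff=0.0000 vs cont=0.0000 → 0.0000 [wait]  node(7,7) S=193.3643 payoff=0.0000 vs cont=0.0000 → 0.0000 [wait]  ⇒ S*(7)=47.7002
t_6: node(6,0) S=31.3446 payoff=48.4054 vs cont=48.2159 → 48.4054 [stop]  node(6,1) S=41.4700 payoff=38.2800 vs cont=38.0905 → 38.2800 [stop]  node(6,2) S=54.8663 payoff=24.8837 vs cont=24.9574 → 24.9574 [wait]  node(6,3) S=72.5900 payoff=7.1600 vs cont=11.2010 → 11.2010 [wait]  node(6,4) S=96.0391 payoff=0.0000 vs cont=2.4108 → 2.4108 [wait]  node(6,5) S=127.0631 payoff=0.0000 vs cont=0.0000 → 0.0000 [wait]  node(6,6) S=168.1089 payoff=0.0000 vs cont=0.0000 → 0.0000 [wait]  ⇒ S*(6)=41.4700
t_5: node(5,0) S=36.0536 payoff=43.6964 vs cont=43.5069 → 43.6964 [stop]  node(5,1) S=47.7002 payoff=32.0498 vs cont=31.8952 → 32.0498 [stop]  node(5,2) S=63.1090 payoff=16.6410 vs cont=18.3993 → 18.3993 [wait]  node(5,3) S=83.4954 payoff=0.0000 vs cont=7.0217 → 7.0217 [wait]  node(5,4) S=110.4673 payoff=0.0000 vs cont=1.2662 → 1.2662 [wait]  node(5,5) S=146.1521 payoff=0.0000 vs cont=0.0000 → 0.0000 [wait]  ⇒ S*(5)=47.7002
t_4: node(4,0) S=41.4700 payoff=38.2800 vs cont=38.0905 → 38.2800 [stop]  node(4,1) S=54.8663 payoff=24.8837 vs cont=25.5249 → 25.5249 [wait]  node(4,2) S=72.5900 payoff=7.1600 vs cont=12.9806 → 12.9806 [wait]  node(4,3) S=96.0391 payoff=0.0000 vs cont=4.2860 → 4.2860 [wait]  node(4,4) S=127.0631 payoff=0.0000 vs cont=0.6650 → 0.6650 [wait]  ⇒ S*(4)=41.4700
t_3: node(3,0) S=47.7002 payoff=32.0498 vs cont=32.1633 → 32.1633 [wait]  node(3,1) S=63.1090 payoff=16.6410 vs cont=19.5381 → 19.5381 [wait]  node(3,2) S=83.4954 payoff=0.0000 vs cont=8.8423 → 8.8423 [wait]  node(3,3) S=110.4673 payoff=0.0000 vs cont=2.5652 → 2.5652 [wait]  ⇒ S*(3)=-
t_2: node(2,0) S=54.8663 payoff=24.8837 vs cont=26.1225 → 26.1225 [wait]  node(2,1) S=72.5900 payoff=7.1600 vs cont=14.4387 → 14.4387 [wait]  node(2,2) S=96.0391 payoff=0.0000 vs cont=5.8558 → 5.8558 [wait]  ⇒ S*(2)=-
t_1: node(1,0) S=63.1090 payoff=16.6410 vs cont=20.5408 → 20.5408 [wait]  node(1,1) S=83.4954 payoff=0.0000 vs cont=10.3497 → 10.3497 [wait]  ⇒ S*(1)=-
t_0: node(0,0) S=72.5900 payoff=7.1600 vs cont=15.6775 → 15.6775 [wait]  ⇒ S*(0)=-

price = 15.6775
boundary = - - - - 41.4700 47.7002 41.4700 47.7002 54.8663
tree:
15.6775
20.5408 10.3497
26.1225 14.4387 5.8558
32.1633 19.5381 8.8423 2.5652
38.2800 25.5249 12.9806 4.2860 0.6650
43.6964 32.0498 18.3993 7.0217 1.2662 0.0000
48.4054 38.2800 24.9574 11.2010 2.4108 0.0000 0.0000
52.4993 43.6964 32.0498 17.1980 4.5903 0.0000 0.0000 0.0000
56.0585 48.4054 38.2800 24.8837 8.7399 0.0000 0.0000 0.0000 0.0000
59.1529 52.4993 43.6964 32.0498 16.6410 0.0000 0.0000 0.0000 0.0000 0.0000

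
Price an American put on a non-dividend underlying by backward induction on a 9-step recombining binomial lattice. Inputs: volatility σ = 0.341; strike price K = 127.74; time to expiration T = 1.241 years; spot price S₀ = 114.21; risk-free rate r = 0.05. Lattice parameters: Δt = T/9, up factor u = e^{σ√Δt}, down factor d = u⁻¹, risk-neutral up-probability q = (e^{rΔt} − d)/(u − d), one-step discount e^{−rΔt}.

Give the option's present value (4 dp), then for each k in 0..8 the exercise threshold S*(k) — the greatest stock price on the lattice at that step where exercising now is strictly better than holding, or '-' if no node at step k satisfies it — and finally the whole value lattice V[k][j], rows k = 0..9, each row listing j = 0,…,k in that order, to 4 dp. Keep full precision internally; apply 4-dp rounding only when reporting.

Δt=0.13789, u=1.13499, d=0.88106, q=0.49563, disc=e^(-rΔt)=0.99313
k=9 terminal: V=max(K-S,0) → 91.1997 80.6686 67.1024 49.6264 27.1137 0.0000 0.0000 0.0000 0.0000 0.0000
k=8: j=0 S=41.4729 intr=86.2671 cont=85.3894 V=86.2671[EX]; j=1 S=53.4256 intr=74.3144 cont=73.4368 V=74.3144[EX]; j=2 S=68.8231 intr=58.9169 cont=58.0392 V=58.9169[EX]; j=3 S=88.6583 intr=39.0817 cont=38.2041 V=39.0817[EX]; j=4 S=114.2100 intr=13.5300 cont=13.5813 V=13.5813[hold]; j=5 S=147.1259 intr=0.0000 cont=0.0000 V=0.0000[hold]; j=6 S=189.5283 intr=0.0000 cont=0.0000 V=0.0000[hold]; j=7 S=244.1513 intr=0.0000 cont=0.0000 V=0.0000[hold]; j=8 S=314.5169 intr=0.0000 cont=0.0000 V=0.0000[hold]  S*(8)=88.6583
k=7: j=0 S=47.0714 intr=80.6686 cont=79.7910 V=80.6686[EX]; j=1 S=60.6376 intr=67.1024 cont=66.2248 V=67.1024[EX]; j=2 S=78.1136 intr=49.6264 cont=48.7487 V=49.6264[EX]; j=3 S=100.6263 intr=27.1137 cont=26.2613 V=27.1137[EX]; j=4 S=129.6273 intr=0.0000 cont=6.8029 V=6.8029[hold]; j=5 S=166.9866 intr=0.0000 cont=0.0000 V=0.0000[hold]; j=6 S=215.1129 intr=0.0000 cont=0.0000 V=0.0000[hold]; j=7 S=277.1096 intr=0.0000 cont=0.0000 V=0.0000[hold]  S*(7)=100.6263
k=6: j=0 S=53.4256 intr=74.3144 cont=73.4368 V=74.3144[EX]; j=1 S=68.8231 intr=58.9169 cont=58.0392 V=58.9169[EX]; j=2 S=88.6583 intr=39.0817 cont=38.2041 V=39.0817[EX]; j=3 S=114.2100 intr=13.5300 cont=16.9299 V=16.9299[hold]; j=4 S=147.1259 intr=0.0000 cont=3.4076 V=3.4076[hold]; j=5 S=189.5283 intr=0.0000 cont=0.0000 V=0.0000[hold]; j=6 S=244.1513 intr=0.0000 cont=0.0000 V=0.0000[hold]  S*(6)=88.6583
k=5: j=0 S=60.6376 intr=67.1024 cont=66.2248 V=67.1024[EX]; j=1 S=78.1136 intr=49.6264 cont=48.7487 V=49.6264[EX]; j=2 S=100.6263 intr=27.1137 cont=27.9095 V=27.9095[hold]; j=3 S=129.6273 intr=0.0000 cont=10.1576 V=10.1576[hold]; j=4 S=166.9866 intr=0.0000 cont=1.7069 V=1.7069[hold]; j=5 S=215.1129 intr=0.0000 cont=0.0000 V=0.0000[hold]  S*(5)=78.1136
k=4: j=0 S=68.8231 intr=58.9169 cont=58.0392 V=58.9169[EX]; j=1 S=88.6583 intr=39.0817 cont=38.5958 V=39.0817[EX]; j=2 S=114.2100 intr=13.5300 cont=18.9798 V=18.9798[hold]; j=3 S=147.1259 intr=0.0000 cont=5.9281 V=5.9281[hold]; j=4 S=189.5283 intr=0.0000 cont=0.8550 V=0.8550[hold]  S*(4)=88.6583
k=3: j=0 S=78.1136 intr=49.6264 cont=48.7487 V=49.6264[EX]; j=1 S=100.6263 intr=27.1137 cont=28.9185 V=28.9185[hold]; j=2 S=129.6273 intr=0.0000 cont=12.4250 V=12.4250[hold]; j=3 S=166.9866 intr=0.0000 cont=3.3903 V=3.3903[hold]  S*(3)=78.1136
k=2: j=0 S=88.6583 intr=39.0817 cont=39.0925 V=39.0925[hold]; j=1 S=114.2100 intr=13.5300 cont=20.6013 V=20.6013[hold]; j=2 S=147.1259 intr=0.0000 cont=7.8925 V=7.8925[hold]  S*(2)=-
k=1: j=0 S=100.6263 intr=27.1137 cont=29.7221 V=29.7221[hold]; j=1 S=129.6273 intr=0.0000 cont=14.2042 V=14.2042[hold]  S*(1)=-
k=0: j=0 S=114.2100 intr=13.5300 cont=21.8795 V=21.8795[hold]  S*(0)=-

price = 21.8795
boundary = - - - 78.1136 88.6583 78.1136 88.6583 100.6263 88.6583
tree:
21.8795
29.7221 14.2042
39.0925 20.6013 7.8925
49.6264 28.9185 12.4250 3.3903
58.9169 39.0817 18.9798 5.9281 0.8550
67.1024 49.6264 27.9095 10.1576 1.7069 0.0000
74.3144 58.9169 39.0817 16.9299 3.4076 0.0000 0.0000
80.6686 67.1024 49.6264 27.1137 6.8029 0.0000 0.0000 0.0000
86.2671 74.3144 58.9169 39.0817 13.5813 0.0000 0.0000 0.0000 0.0000
91.1997 80.6686 67.1024 49.6264 27.1137 0.0000 0.0000 0.0000 0.0000 0.0000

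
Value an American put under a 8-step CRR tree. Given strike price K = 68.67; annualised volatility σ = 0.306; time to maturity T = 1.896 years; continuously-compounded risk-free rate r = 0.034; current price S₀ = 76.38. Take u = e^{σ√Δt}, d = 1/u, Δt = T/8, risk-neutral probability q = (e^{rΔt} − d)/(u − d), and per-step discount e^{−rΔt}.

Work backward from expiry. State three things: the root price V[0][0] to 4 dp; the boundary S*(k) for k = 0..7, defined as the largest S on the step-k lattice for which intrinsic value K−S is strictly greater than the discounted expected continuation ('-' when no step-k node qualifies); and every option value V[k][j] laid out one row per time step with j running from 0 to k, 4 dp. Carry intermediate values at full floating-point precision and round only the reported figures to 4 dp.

params: Δt=0.23700 u=1.16064 d=0.86160 q=0.48988 e^(-rΔt)=0.99197
t_8 payoffs: 45.4742 37.4235 26.5785 11.9695 0.0000 0.0000 0.0000 0.0000 0.0000
t_7: node(7,0) S=26.9219 payoff=41.7481 vs cont=41.1970 → 41.7481 [stop]  node(7,1) S=36.2658 payoff=32.4042 vs cont=31.8530 → 32.4042 [stop]  node(7,2) S=48.8529 payoff=19.8171 vs cont=19.2660 → 19.8171 [stop]  node(7,3) S=65.8087 payoff=2.8613 vs cont=6.0569 → 6.0569 [wait]  node(7,4) S=88.6494 payoff=0.0000 vs cont=0.0000 → 0.0000 [wait]  node(7,5) S=119.4177 payoff=0.0000 vs cont=0.0000 → 0.0000 [wait]  node(7,6) S=160.8650 payoff=0.0000 vs cont=0.0000 → 0.0000 [wait]  node(7,7) S=216.6977 payoff=0.0000 vs cont=0.0000 → 0.0000 [wait]  ⇒ S*(7)=48.8529
t_6: node(6,0) S=31.2465 payoff=37.4235 vs cont=36.8724 → 37.4235 [stop]  node(6,1) S=42.0915 payoff=26.5785 vs cont=26.0274 → 26.5785 [stop]  node(6,2) S=56.7005 payoff=11.9695 vs cont=12.9713 → 12.9713 [wait]  node(6,3) S=76.3800 payoff=0.0000 vs cont=3.0649 → 3.0649 [wait]  node(6,4) S=102.8898 payoff=0.0000 vs cont=0.0000 → 0.0000 [wait]  node(6,5) S=138.6006 payoff=0.0000 vs cont=0.0000 → 0.0000 [wait]  node(6,6) S=186.7058 payoff=0.0000 vs cont=0.0000 → 0.0000 [wait]  ⇒ S*(6)=42.0915
t_5: node(5,0) S=36.2658 payoff=32.4042 vs cont=31.8530 → 32.4042 [stop]  node(5,1) S=48.8529 payoff=19.8171 vs cont=19.7528 → 19.8171 [stop]  node(5,2) S=65.8087 payoff=2.8613 vs cont=8.0532 → 8.0532 [wait]  node(5,3) S=88.6494 payoff=0.0000 vs cont=1.5509 → 1.5509 [wait]  node(5,4) S=119.4177 payoff=0.0000 vs cont=0.0000 → 0.0000 [wait]  node(5,5) S=160.8650 payoff=0.0000 vs cont=0.0000 → 0.0000 [wait]  ⇒ S*(5)=48.8529
t_4: node(4,0) S=42.0915 payoff=26.5785 vs cont=26.0274 → 26.5785 [stop]  node(4,1) S=56.7005 payoff=11.9695 vs cont=13.9414 → 13.9414 [wait]  node(4,2) S=76.3800 payoff=0.0000 vs cont=4.8288 → 4.8288 [wait]  node(4,3) S=102.8898 payoff=0.0000 vs cont=0.7848 → 0.7848 [wait]  node(4,4) S=138.6006 payoff=0.0000 vs cont=0.0000 → 0.0000 [wait]  ⇒ S*(4)=42.0915
t_3: node(3,0) S=48.8529 payoff=19.8171 vs cont=20.2242 → 20.2242 [wait]  node(3,1) S=65.8087 payoff=2.8613 vs cont=9.4012 → 9.4012 [wait]  node(3,2) S=88.6494 payoff=0.0000 vs cont=2.8249 → 2.8249 [wait]  node(3,3) S=119.4177 payoff=0.0000 vs cont=0.3971 → 0.3971 [wait]  ⇒ S*(3)=-
t_2: node(2,0) S=56.7005 payoff=11.9695 vs cont=14.8025 → 14.8025 [wait]  node(2,1) S=76.3800 payoff=0.0000 vs cont=6.1300 → 6.1300 [wait]  node(2,2) S=102.8898 payoff=0.0000 vs cont=1.6224 → 1.6224 [wait]  ⇒ S*(2)=-
t_1: node(1,0) S=65.8087 payoff=2.8613 vs cont=10.4693 → 10.4693 [wait]  node(1,1) S=88.6494 payoff=0.0000 vs cont=3.8903 → 3.8903 [wait]  ⇒ S*(1)=-
t_0: node(0,0) S=76.3800 payoff=0.0000 vs cont=7.1882 → 7.1882 [wait]  ⇒ S*(0)=-

price = 7.1882
boundary = - - - - 42.0915 48.8529 42.0915 48.8529
tree:
7.1882
10.4693 3.8903
14.8025 6.1300 1.6224
20.2242 9.4012 2.8249 0.3971
26.5785 13.9414 4.8288 0.7848 0.0000
32.4042 19.8171 8.0532 1.5509 0.0000 0.0000
37.4235 26.5785 12.9713 3.0649 0.0000 0.0000 0.0000
41.7481 32.4042 19.8171 6.0569 0.0000 0.0000 0.0000 0.0000
45.4742 37.4235 26.5785 11.9695 0.0000 0.0000 0.0000 0.0000 0.0000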